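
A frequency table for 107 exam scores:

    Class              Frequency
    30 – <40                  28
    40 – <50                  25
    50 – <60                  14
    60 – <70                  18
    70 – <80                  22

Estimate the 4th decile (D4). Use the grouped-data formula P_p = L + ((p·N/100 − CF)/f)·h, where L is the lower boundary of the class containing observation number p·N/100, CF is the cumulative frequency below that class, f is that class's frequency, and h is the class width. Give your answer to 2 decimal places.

45.92

N = 107; target position k = 40/100 · 107 = 42.8.
Cumulative frequencies: 28, 53, 67, 85, 107.
Observation 42.8 falls in the class 40 – <50.
L = 40, CF = 28, f = 25, h = 10.
P40 = 40 + ((42.8 − 28)/25)·10 = 40 + 5.92 = 45.92.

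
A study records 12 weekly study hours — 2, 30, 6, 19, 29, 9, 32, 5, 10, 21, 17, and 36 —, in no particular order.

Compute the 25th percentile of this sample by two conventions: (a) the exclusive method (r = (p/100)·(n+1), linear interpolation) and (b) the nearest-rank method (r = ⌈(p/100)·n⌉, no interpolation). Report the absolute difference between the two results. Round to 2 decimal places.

Sorted: 2, 5, 6, 9, 10, 17, 19, 21, 29, 30, 32, 36.
n = 12.
(a) r = 3.25; between ranks 3 (6) and 4 (9): 6.75.
(b) the nearest-rank method: rank 3 → 6.
|6.75 − 6| = 0.75.

0.75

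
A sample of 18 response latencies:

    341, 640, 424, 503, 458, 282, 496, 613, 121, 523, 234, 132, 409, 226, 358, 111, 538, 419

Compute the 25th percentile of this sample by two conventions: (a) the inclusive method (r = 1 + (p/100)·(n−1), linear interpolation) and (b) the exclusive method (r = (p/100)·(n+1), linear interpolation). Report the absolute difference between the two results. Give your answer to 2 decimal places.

14.00

Sorted: 111, 121, 132, 226, 234, 282, 341, 358, 409, 419, 424, 458, 496, 503, 523, 538, 613, 640.
n = 18.
(a) r = 5.25; between ranks 5 (234) and 6 (282): 246.
(b) r = 4.75; between ranks 4 (226) and 5 (234): 232.
|246 − 232| = 14.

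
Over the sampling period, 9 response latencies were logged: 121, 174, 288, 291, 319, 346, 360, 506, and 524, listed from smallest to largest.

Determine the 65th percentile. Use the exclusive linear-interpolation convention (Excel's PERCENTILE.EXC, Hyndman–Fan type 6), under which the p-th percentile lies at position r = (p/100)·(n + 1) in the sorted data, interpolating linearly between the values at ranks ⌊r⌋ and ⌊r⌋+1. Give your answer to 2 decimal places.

n = 9.
r = (65/100)·(9 + 1) = 6.5.
Rank 6 is 346 and rank 7 is 360.
Interpolate: 346 + 0.5·(360 − 346) = 346 + 0.5·14 = 353.

353.00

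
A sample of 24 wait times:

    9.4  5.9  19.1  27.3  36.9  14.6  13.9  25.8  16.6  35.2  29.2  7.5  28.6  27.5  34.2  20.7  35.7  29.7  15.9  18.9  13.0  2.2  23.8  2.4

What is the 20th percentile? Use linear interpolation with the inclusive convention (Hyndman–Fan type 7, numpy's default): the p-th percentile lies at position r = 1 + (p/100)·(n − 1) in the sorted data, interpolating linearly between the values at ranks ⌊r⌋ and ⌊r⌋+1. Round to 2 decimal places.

Sorted: 2.2, 2.4, 5.9, 7.5, 9.4, 13.0, 13.9, 14.6, 15.9, 16.6, 18.9, 19.1, 20.7, 23.8, 25.8, 27.3, 27.5, 28.6, 29.2, 29.7, 34.2, 35.2, 35.7, 36.9.
n = 24.
r = 1 + (20/100)·(24 − 1) = 1 + 4.6 = 5.6.
Rank 5 is 9.4 and rank 6 is 13.0.
Interpolate: 9.4 + 0.6·(13.0 − 9.4) = 9.4 + 0.6·3.6 = 11.56.

11.56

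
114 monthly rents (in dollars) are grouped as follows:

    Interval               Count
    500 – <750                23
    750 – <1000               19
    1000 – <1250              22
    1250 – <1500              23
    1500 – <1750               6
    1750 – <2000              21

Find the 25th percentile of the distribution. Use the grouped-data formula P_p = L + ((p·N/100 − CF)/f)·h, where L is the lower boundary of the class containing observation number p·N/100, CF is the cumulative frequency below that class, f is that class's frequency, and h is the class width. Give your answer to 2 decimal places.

N = 114; target position k = 25/100 · 114 = 28.5.
Cumulative frequencies: 23, 42, 64, 87, 93, 114.
Observation 28.5 falls in the class 750 – <1000.
L = 750, CF = 23, f = 19, h = 250.
P25 = 750 + ((28.5 − 23)/19)·250 = 750 + 72.3684 = 822.368.

822.37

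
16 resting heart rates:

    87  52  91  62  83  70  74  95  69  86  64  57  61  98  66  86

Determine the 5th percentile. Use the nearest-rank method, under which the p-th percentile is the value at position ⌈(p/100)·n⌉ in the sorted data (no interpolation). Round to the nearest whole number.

52

Sorted: 52, 57, 61, 62, 64, 66, 69, 70, 74, 83, 86, 86, 87, 91, 95, 98.
n = 16.
Position = ⌈5/100 · 16⌉ = ⌈0.8⌉ = 1.
The value at rank 1 is 52.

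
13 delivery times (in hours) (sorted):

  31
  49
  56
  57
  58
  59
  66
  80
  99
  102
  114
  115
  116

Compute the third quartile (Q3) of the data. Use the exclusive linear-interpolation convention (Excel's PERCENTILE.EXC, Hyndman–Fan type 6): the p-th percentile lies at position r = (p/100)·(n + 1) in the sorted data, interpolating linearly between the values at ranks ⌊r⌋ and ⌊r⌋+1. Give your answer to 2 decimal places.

108.00

n = 13.
r = (75/100)·(13 + 1) = 10.5.
Rank 10 is 102 and rank 11 is 114.
Interpolate: 102 + 0.5·(114 − 102) = 102 + 0.5·12 = 108.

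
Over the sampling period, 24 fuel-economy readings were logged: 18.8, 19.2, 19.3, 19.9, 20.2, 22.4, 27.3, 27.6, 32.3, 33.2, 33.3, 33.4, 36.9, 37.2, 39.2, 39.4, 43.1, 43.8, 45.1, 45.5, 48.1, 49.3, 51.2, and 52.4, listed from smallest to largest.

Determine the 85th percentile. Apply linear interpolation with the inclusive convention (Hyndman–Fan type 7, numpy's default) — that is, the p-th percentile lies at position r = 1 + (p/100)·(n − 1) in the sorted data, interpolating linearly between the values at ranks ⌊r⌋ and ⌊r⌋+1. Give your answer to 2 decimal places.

46.93

n = 24.
r = 1 + (85/100)·(24 − 1) = 1 + 19.55 = 20.55.
Rank 20 is 45.5 and rank 21 is 48.1.
Interpolate: 45.5 + 0.55·(48.1 − 45.5) = 45.5 + 0.55·2.6 = 46.93.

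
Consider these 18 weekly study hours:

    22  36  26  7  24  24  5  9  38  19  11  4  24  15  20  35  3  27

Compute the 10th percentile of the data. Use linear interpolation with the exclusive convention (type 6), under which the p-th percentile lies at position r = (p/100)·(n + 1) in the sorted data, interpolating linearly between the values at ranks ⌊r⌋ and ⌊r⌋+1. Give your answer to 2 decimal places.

Sorted: 3, 4, 5, 7, 9, 11, 15, 19, 20, 22, 24, 24, 24, 26, 27, 35, 36, 38.
n = 18.
r = (10/100)·(18 + 1) = 1.9.
Rank 1 is 3 and rank 2 is 4.
Interpolate: 3 + 0.9·(4 − 3) = 3 + 0.9·1 = 3.9.

3.90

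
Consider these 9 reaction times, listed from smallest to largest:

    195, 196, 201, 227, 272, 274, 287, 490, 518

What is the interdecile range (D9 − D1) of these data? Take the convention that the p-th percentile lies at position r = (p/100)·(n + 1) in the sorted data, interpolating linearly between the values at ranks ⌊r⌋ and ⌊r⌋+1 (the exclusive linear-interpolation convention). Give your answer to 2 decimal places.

n = 9.
P10: r = 1 (integer) → 195.
P90: r = 9 (integer) → 518.
Difference: 518 − 195 = 323.

323.00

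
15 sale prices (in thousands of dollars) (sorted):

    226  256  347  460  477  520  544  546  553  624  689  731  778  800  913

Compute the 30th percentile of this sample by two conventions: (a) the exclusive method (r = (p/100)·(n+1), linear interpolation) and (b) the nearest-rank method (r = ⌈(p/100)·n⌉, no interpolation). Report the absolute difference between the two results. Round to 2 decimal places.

n = 15.
(a) r = 4.8; between ranks 4 (460) and 5 (477): 473.6.
(b) the nearest-rank method: rank 5 → 477.
|473.6 − 477| = 3.4.

3.40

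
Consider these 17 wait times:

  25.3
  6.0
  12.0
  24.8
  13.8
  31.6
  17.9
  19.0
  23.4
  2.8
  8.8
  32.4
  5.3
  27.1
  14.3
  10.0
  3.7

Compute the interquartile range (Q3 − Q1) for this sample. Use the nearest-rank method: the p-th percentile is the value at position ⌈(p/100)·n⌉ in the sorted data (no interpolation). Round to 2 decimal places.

Sorted: 2.8, 3.7, 5.3, 6.0, 8.8, 10.0, 12.0, 13.8, 14.3, 17.9, 19.0, 23.4, 24.8, 25.3, 27.1, 31.6, 32.4.
n = 17.
P25: rank ⌈25/100·17⌉ = 5 → 8.8.
P75: rank ⌈75/100·17⌉ = 13 → 24.8.
Difference: 24.8 − 8.8 = 16.

16.00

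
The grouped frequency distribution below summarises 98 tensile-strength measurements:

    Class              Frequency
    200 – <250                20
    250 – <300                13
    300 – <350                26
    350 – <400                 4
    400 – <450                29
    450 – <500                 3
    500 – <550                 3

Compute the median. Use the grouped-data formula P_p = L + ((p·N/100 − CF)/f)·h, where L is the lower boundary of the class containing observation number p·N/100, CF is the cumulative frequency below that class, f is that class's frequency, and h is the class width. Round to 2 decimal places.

330.77

N = 98; target position k = 50/100 · 98 = 49.
Cumulative frequencies: 20, 33, 59, 63, 92, 95, 98.
Observation 49 falls in the class 300 – <350.
L = 300, CF = 33, f = 26, h = 50.
P50 = 300 + ((49 − 33)/26)·50 = 300 + 30.7692 = 330.769.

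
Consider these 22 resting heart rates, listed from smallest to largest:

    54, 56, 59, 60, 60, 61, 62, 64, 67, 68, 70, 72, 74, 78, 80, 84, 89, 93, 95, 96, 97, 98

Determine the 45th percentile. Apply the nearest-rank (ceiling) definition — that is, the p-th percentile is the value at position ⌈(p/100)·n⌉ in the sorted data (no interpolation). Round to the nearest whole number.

n = 22.
Position = ⌈45/100 · 22⌉ = ⌈9.9⌉ = 10.
The value at rank 10 is 68.

68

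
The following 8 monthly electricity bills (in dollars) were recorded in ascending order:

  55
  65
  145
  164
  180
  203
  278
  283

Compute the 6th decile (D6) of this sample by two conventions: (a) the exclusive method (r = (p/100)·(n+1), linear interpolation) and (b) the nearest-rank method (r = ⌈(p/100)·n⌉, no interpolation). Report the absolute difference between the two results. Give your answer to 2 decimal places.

9.20

n = 8.
(a) r = 5.4; between ranks 5 (180) and 6 (203): 189.2.
(b) the nearest-rank method: rank 5 → 180.
|189.2 − 180| = 9.2.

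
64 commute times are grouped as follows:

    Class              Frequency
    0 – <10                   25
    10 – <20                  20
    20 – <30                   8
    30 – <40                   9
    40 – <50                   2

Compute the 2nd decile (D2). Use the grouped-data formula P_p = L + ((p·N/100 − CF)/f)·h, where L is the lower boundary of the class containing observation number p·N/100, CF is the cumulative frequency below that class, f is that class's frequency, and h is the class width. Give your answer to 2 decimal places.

5.12

N = 64; target position k = 20/100 · 64 = 12.8.
Cumulative frequencies: 25, 45, 53, 62, 64.
Observation 12.8 falls in the class 0 – <10.
L = 0, CF = 0, f = 25, h = 10.
P20 = 0 + ((12.8 − 0)/25)·10 = 0 + 5.12 = 5.12.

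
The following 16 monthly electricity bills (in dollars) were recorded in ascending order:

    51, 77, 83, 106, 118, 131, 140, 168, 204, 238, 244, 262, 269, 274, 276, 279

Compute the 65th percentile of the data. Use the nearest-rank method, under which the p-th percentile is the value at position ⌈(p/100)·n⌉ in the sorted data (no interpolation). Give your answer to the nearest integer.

n = 16.
Position = ⌈65/100 · 16⌉ = ⌈10.4⌉ = 11.
The value at rank 11 is 244.

244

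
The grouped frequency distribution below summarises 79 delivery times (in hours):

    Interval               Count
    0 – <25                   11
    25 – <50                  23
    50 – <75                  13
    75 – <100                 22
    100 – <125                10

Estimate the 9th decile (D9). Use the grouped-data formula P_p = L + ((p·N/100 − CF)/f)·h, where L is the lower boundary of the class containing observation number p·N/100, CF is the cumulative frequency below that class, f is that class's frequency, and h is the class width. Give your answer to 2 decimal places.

105.25

N = 79; target position k = 90/100 · 79 = 71.1.
Cumulative frequencies: 11, 34, 47, 69, 79.
Observation 71.1 falls in the class 100 – <125.
L = 100, CF = 69, f = 10, h = 25.
P90 = 100 + ((71.1 − 69)/10)·25 = 100 + 5.25 = 105.25.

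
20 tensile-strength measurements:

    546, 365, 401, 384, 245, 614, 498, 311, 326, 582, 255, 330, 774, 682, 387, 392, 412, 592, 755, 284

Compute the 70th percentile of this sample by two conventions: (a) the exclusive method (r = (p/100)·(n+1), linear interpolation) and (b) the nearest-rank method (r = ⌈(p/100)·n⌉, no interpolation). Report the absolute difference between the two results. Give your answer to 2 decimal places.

Sorted: 245, 255, 284, 311, 326, 330, 365, 384, 387, 392, 401, 412, 498, 546, 582, 592, 614, 682, 755, 774.
n = 20.
(a) r = 14.7; between ranks 14 (546) and 15 (582): 571.2.
(b) the nearest-rank method: rank 14 → 546.
|571.2 − 546| = 25.2.

25.20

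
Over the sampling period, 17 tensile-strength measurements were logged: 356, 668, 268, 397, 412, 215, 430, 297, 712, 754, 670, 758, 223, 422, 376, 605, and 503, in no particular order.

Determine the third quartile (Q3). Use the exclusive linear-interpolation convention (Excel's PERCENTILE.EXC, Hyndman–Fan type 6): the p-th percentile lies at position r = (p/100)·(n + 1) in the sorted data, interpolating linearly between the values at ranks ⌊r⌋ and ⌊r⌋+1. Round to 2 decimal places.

669.00

Sorted: 215, 223, 268, 297, 356, 376, 397, 412, 422, 430, 503, 605, 668, 670, 712, 754, 758.
n = 17.
r = (75/100)·(17 + 1) = 13.5.
Rank 13 is 668 and rank 14 is 670.
Interpolate: 668 + 0.5·(670 − 668) = 668 + 0.5·2 = 669.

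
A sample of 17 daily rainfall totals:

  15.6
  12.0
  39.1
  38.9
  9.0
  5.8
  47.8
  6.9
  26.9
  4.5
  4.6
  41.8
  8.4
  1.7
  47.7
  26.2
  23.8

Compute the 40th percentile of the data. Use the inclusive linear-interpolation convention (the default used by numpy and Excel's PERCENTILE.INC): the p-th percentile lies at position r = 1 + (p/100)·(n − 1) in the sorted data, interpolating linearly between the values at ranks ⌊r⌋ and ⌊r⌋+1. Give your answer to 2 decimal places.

10.20

Sorted: 1.7, 4.5, 4.6, 5.8, 6.9, 8.4, 9.0, 12.0, 15.6, 23.8, 26.2, 26.9, 38.9, 39.1, 41.8, 47.7, 47.8.
n = 17.
r = 1 + (40/100)·(17 − 1) = 1 + 6.4 = 7.4.
Rank 7 is 9.0 and rank 8 is 12.0.
Interpolate: 9.0 + 0.4·(12.0 − 9.0) = 9.0 + 0.4·3 = 10.2.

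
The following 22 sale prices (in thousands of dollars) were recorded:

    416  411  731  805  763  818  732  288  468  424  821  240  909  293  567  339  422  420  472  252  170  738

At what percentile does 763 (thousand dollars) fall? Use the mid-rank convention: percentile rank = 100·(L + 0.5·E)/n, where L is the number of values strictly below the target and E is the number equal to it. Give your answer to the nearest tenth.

79.5

Sorted: 170, 240, 252, 288, 293, 339, 411, 416, 420, 422, 424, 468, 472, 567, 731, 732, 738, 763, 805, 818, 821, 909.
Count below 763: L = 17; count equal: E = 1; n = 22.
Percentile rank = 100·(17 + 0.5·1)/22 = 100·17.5/22 = 79.55.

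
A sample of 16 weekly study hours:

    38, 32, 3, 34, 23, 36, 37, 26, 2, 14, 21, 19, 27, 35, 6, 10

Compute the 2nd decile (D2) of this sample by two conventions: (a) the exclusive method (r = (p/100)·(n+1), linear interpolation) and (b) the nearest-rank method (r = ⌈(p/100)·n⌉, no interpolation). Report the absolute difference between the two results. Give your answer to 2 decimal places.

Sorted: 2, 3, 6, 10, 14, 19, 21, 23, 26, 27, 32, 34, 35, 36, 37, 38.
n = 16.
(a) r = 3.4; between ranks 3 (6) and 4 (10): 7.6.
(b) the nearest-rank method: rank 4 → 10.
|7.6 − 10| = 2.4.

2.40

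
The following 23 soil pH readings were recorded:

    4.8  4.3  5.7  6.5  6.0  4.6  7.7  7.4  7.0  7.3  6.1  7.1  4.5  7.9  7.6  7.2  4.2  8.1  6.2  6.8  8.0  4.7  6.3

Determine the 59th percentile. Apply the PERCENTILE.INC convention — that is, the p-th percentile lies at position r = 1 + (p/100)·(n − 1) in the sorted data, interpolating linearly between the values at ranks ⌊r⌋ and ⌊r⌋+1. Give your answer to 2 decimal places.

7.00

Sorted: 4.2, 4.3, 4.5, 4.6, 4.7, 4.8, 5.7, 6.0, 6.1, 6.2, 6.3, 6.5, 6.8, 7.0, 7.1, 7.2, 7.3, 7.4, 7.6, 7.7, 7.9, 8.0, 8.1.
n = 23.
r = 1 + (59/100)·(23 − 1) = 1 + 12.98 = 13.98.
Rank 13 is 6.8 and rank 14 is 7.0.
Interpolate: 6.8 + 0.98·(7.0 − 6.8) = 6.8 + 0.98·0.2 = 6.996.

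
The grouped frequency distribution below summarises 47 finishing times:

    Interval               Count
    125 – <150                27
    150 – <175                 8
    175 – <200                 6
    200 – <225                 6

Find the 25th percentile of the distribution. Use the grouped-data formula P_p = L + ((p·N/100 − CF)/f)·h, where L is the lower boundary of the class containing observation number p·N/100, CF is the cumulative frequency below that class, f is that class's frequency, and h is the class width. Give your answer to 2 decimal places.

135.88

N = 47; target position k = 25/100 · 47 = 11.75.
Cumulative frequencies: 27, 35, 41, 47.
Observation 11.75 falls in the class 125 – <150.
L = 125, CF = 0, f = 27, h = 25.
P25 = 125 + ((11.75 − 0)/27)·25 = 125 + 10.8796 = 135.88.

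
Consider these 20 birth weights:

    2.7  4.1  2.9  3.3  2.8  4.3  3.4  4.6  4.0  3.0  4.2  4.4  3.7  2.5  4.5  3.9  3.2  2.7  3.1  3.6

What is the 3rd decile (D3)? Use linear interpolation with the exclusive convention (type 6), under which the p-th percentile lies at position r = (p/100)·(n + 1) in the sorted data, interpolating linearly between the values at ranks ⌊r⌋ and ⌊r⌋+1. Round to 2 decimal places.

3.03

Sorted: 2.5, 2.7, 2.7, 2.8, 2.9, 3.0, 3.1, 3.2, 3.3, 3.4, 3.6, 3.7, 3.9, 4.0, 4.1, 4.2, 4.3, 4.4, 4.5, 4.6.
n = 20.
r = (30/100)·(20 + 1) = 6.3.
Rank 6 is 3.0 and rank 7 is 3.1.
Interpolate: 3.0 + 0.3·(3.1 − 3.0) = 3.0 + 0.3·0.1 = 3.03.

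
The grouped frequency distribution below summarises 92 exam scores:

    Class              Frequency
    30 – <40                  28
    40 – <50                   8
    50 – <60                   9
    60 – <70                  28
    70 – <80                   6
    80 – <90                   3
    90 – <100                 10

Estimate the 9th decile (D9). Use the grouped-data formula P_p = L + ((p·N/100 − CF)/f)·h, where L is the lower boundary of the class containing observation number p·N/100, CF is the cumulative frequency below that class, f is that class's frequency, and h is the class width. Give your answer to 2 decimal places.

90.80

N = 92; target position k = 90/100 · 92 = 82.8.
Cumulative frequencies: 28, 36, 45, 73, 79, 82, 92.
Observation 82.8 falls in the class 90 – <100.
L = 90, CF = 82, f = 10, h = 10.
P90 = 90 + ((82.8 − 82)/10)·10 = 90 + 0.8 = 90.8.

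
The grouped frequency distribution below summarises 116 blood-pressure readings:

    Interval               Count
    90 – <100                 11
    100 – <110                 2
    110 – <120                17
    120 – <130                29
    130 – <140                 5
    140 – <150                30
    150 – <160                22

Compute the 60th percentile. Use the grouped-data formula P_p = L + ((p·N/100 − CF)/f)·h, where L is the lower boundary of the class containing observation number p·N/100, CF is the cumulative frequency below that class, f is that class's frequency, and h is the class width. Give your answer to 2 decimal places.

141.87

N = 116; target position k = 60/100 · 116 = 69.6.
Cumulative frequencies: 11, 13, 30, 59, 64, 94, 116.
Observation 69.6 falls in the class 140 – <150.
L = 140, CF = 64, f = 30, h = 10.
P60 = 140 + ((69.6 − 64)/30)·10 = 140 + 1.86667 = 141.867.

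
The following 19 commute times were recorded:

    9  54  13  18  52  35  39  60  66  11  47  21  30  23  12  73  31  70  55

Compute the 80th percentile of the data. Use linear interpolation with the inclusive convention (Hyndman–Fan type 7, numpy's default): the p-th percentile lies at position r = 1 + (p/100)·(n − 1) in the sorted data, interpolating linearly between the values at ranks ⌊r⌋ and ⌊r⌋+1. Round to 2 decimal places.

57.00

Sorted: 9, 11, 12, 13, 18, 21, 23, 30, 31, 35, 39, 47, 52, 54, 55, 60, 66, 70, 73.
n = 19.
r = 1 + (80/100)·(19 − 1) = 1 + 14.4 = 15.4.
Rank 15 is 55 and rank 16 is 60.
Interpolate: 55 + 0.4·(60 − 55) = 55 + 0.4·5 = 57.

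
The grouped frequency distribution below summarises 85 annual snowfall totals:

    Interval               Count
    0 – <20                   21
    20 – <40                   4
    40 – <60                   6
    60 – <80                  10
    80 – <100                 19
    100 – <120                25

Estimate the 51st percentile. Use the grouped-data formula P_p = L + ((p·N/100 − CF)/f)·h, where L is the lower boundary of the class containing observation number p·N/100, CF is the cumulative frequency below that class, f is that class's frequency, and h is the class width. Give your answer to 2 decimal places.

N = 85; target position k = 51/100 · 85 = 43.35.
Cumulative frequencies: 21, 25, 31, 41, 60, 85.
Observation 43.35 falls in the class 80 – <100.
L = 80, CF = 41, f = 19, h = 20.
P51 = 80 + ((43.35 − 41)/19)·20 = 80 + 2.47368 = 82.4737.

82.47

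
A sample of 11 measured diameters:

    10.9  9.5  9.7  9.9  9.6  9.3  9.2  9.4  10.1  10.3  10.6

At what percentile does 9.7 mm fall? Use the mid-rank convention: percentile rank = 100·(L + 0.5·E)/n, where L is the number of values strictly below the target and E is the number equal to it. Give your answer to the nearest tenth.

50.0

Sorted: 9.2, 9.3, 9.4, 9.5, 9.6, 9.7, 9.9, 10.1, 10.3, 10.6, 10.9.
Count below 9.7: L = 5; count equal: E = 1; n = 11.
Percentile rank = 100·(5 + 0.5·1)/11 = 100·5.5/11 = 50.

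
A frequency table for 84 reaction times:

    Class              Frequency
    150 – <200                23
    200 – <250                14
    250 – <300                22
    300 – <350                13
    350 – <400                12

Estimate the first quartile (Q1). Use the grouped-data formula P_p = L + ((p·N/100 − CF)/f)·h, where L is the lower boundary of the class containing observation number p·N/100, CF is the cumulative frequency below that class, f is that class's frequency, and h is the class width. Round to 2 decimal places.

N = 84; target position k = 25/100 · 84 = 21.
Cumulative frequencies: 23, 37, 59, 72, 84.
Observation 21 falls in the class 150 – <200.
L = 150, CF = 0, f = 23, h = 50.
P25 = 150 + ((21 − 0)/23)·50 = 150 + 45.6522 = 195.652.

195.65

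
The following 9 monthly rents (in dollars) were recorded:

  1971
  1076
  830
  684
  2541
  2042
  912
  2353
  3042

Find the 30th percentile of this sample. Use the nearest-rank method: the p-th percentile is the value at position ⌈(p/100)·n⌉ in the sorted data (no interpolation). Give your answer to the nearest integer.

Sorted: 684, 830, 912, 1076, 1971, 2042, 2353, 2541, 3042.
n = 9.
Position = ⌈30/100 · 9⌉ = ⌈2.7⌉ = 3.
The value at rank 3 is 912.

912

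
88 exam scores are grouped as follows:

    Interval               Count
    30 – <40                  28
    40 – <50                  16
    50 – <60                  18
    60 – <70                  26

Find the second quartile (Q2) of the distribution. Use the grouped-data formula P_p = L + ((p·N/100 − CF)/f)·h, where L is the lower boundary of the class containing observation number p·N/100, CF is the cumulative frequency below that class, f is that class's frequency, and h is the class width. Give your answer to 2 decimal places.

N = 88; target position k = 50/100 · 88 = 44.
Cumulative frequencies: 28, 44, 62, 88.
Observation 44 falls in the class 40 – <50.
L = 40, CF = 28, f = 16, h = 10.
P50 = 40 + ((44 − 28)/16)·10 = 40 + 10 = 50.

50.00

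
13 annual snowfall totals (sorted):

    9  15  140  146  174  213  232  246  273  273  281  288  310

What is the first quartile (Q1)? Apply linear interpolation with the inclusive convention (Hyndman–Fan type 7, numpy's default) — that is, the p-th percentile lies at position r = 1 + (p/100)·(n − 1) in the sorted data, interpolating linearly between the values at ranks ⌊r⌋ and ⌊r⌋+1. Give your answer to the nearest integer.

146

n = 13.
r = 1 + (25/100)·(13 − 1) = 1 + 3 = 4.
r is an integer, so P25 is the value at rank 4: 146.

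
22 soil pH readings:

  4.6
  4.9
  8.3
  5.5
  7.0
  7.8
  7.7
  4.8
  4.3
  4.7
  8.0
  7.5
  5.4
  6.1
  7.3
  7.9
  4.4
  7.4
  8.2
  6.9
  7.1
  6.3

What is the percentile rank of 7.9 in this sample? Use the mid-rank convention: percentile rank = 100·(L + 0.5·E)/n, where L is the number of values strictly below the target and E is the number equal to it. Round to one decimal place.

Sorted: 4.3, 4.4, 4.6, 4.7, 4.8, 4.9, 5.4, 5.5, 6.1, 6.3, 6.9, 7.0, 7.1, 7.3, 7.4, 7.5, 7.7, 7.8, 7.9, 8.0, 8.2, 8.3.
Count below 7.9: L = 18; count equal: E = 1; n = 22.
Percentile rank = 100·(18 + 0.5·1)/22 = 100·18.5/22 = 84.09.

84.1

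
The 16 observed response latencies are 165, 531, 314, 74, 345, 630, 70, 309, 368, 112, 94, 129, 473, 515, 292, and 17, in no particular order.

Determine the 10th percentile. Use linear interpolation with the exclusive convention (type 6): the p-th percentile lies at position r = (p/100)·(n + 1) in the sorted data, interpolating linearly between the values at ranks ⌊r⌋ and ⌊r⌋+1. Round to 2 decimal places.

Sorted: 17, 70, 74, 94, 112, 129, 165, 292, 309, 314, 345, 368, 473, 515, 531, 630.
n = 16.
r = (10/100)·(16 + 1) = 1.7.
Rank 1 is 17 and rank 2 is 70.
Interpolate: 17 + 0.7·(70 − 17) = 17 + 0.7·53 = 54.1.

54.10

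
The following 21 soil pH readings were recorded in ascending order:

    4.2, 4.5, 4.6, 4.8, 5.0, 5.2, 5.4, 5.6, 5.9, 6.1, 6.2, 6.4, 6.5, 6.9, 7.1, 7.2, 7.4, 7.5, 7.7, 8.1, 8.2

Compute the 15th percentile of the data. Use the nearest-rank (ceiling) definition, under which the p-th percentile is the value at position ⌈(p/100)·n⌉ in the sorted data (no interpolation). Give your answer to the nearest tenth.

n = 21.
Position = ⌈15/100 · 21⌉ = ⌈3.15⌉ = 4.
The value at rank 4 is 4.8.

4.8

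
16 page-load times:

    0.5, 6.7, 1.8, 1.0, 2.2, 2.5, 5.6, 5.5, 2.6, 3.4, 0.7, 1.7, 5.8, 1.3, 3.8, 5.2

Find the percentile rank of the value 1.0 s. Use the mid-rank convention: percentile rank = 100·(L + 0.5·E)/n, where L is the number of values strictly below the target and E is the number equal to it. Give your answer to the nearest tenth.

Sorted: 0.5, 0.7, 1.0, 1.3, 1.7, 1.8, 2.2, 2.5, 2.6, 3.4, 3.8, 5.2, 5.5, 5.6, 5.8, 6.7.
Count below 1.0: L = 2; count equal: E = 1; n = 16.
Percentile rank = 100·(2 + 0.5·1)/16 = 100·2.5/16 = 15.62.

15.6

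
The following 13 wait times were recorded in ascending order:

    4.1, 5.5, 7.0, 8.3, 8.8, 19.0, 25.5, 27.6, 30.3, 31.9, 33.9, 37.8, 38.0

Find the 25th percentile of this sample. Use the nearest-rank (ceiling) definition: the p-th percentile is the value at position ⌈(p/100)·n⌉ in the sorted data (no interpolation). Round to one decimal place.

n = 13.
Position = ⌈25/100 · 13⌉ = ⌈3.25⌉ = 4.
The value at rank 4 is 8.3.

8.3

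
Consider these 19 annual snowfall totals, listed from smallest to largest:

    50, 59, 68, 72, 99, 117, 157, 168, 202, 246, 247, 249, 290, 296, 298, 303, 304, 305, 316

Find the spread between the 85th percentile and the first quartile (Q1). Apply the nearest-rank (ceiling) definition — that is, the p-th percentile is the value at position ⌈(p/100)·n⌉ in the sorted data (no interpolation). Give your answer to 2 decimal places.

n = 19.
P25: rank ⌈25/100·19⌉ = 5 → 99.
P85: rank ⌈85/100·19⌉ = 17 → 304.
Difference: 304 − 99 = 205.

205.00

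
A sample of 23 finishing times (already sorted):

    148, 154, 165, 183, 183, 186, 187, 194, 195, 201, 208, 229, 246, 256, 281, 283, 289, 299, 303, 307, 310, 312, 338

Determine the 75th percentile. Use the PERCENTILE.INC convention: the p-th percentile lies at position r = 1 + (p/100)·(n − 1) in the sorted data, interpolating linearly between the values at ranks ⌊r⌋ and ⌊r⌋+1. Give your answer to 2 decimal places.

294.00

n = 23.
r = 1 + (75/100)·(23 − 1) = 1 + 16.5 = 17.5.
Rank 17 is 289 and rank 18 is 299.
Interpolate: 289 + 0.5·(299 − 289) = 289 + 0.5·10 = 294.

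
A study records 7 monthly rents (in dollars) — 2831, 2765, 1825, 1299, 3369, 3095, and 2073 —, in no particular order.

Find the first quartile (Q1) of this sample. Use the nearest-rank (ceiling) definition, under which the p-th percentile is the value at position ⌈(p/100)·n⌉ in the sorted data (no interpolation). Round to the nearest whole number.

Sorted: 1299, 1825, 2073, 2765, 2831, 3095, 3369.
n = 7.
Position = ⌈25/100 · 7⌉ = ⌈1.75⌉ = 2.
The value at rank 2 is 1825.

1825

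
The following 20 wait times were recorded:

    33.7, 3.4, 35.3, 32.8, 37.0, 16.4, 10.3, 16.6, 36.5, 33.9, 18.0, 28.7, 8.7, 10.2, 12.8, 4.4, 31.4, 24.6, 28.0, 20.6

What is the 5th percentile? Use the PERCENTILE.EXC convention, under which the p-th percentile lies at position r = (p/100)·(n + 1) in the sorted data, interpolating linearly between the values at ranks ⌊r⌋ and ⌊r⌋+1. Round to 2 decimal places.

3.45

Sorted: 3.4, 4.4, 8.7, 10.2, 10.3, 12.8, 16.4, 16.6, 18.0, 20.6, 24.6, 28.0, 28.7, 31.4, 32.8, 33.7, 33.9, 35.3, 36.5, 37.0.
n = 20.
r = (5/100)·(20 + 1) = 1.05.
Rank 1 is 3.4 and rank 2 is 4.4.
Interpolate: 3.4 + 0.05·(4.4 − 3.4) = 3.4 + 0.05·1 = 3.45.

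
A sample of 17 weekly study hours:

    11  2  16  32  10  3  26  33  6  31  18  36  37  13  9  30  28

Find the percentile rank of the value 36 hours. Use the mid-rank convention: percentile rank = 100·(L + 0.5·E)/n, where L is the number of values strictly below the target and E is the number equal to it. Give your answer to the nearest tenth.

Sorted: 2, 3, 6, 9, 10, 11, 13, 16, 18, 26, 28, 30, 31, 32, 33, 36, 37.
Count below 36: L = 15; count equal: E = 1; n = 17.
Percentile rank = 100·(15 + 0.5·1)/17 = 100·15.5/17 = 91.18.

91.2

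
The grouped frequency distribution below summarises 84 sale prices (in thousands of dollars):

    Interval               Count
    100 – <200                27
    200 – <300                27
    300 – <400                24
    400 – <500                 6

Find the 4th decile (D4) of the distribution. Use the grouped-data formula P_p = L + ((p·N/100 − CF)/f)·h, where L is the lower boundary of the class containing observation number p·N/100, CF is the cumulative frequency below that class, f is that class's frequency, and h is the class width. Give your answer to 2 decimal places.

N = 84; target position k = 40/100 · 84 = 33.6.
Cumulative frequencies: 27, 54, 78, 84.
Observation 33.6 falls in the class 200 – <300.
L = 200, CF = 27, f = 27, h = 100.
P40 = 200 + ((33.6 − 27)/27)·100 = 200 + 24.4444 = 224.444.

224.44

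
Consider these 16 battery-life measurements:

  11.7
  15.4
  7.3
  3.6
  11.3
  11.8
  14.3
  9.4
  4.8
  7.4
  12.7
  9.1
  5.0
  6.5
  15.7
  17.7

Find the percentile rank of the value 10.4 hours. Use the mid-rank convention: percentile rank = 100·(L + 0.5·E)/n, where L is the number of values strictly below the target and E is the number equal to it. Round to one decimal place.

Sorted: 3.6, 4.8, 5.0, 6.5, 7.3, 7.4, 9.1, 9.4, 11.3, 11.7, 11.8, 12.7, 14.3, 15.4, 15.7, 17.7.
Count below 10.4: L = 8; count equal: E = 0; n = 16.
Percentile rank = 100·(8 + 0.5·0)/16 = 100·8/16 = 50.

50.0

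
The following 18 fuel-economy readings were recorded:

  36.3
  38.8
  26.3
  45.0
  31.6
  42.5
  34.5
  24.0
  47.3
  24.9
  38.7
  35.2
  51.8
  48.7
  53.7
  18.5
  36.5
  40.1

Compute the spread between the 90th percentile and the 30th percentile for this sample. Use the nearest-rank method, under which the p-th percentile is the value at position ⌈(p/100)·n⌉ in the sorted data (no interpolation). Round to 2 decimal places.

17.30

Sorted: 18.5, 24.0, 24.9, 26.3, 31.6, 34.5, 35.2, 36.3, 36.5, 38.7, 38.8, 40.1, 42.5, 45.0, 47.3, 48.7, 51.8, 53.7.
n = 18.
P30: rank ⌈30/100·18⌉ = 6 → 34.5.
P90: rank ⌈90/100·18⌉ = 17 → 51.8.
Difference: 51.8 − 34.5 = 17.3.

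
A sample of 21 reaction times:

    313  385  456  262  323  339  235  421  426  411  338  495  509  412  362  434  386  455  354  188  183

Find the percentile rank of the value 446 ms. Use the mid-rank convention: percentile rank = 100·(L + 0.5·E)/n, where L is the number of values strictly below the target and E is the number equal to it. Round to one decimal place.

81.0

Sorted: 183, 188, 235, 262, 313, 323, 338, 339, 354, 362, 385, 386, 411, 412, 421, 426, 434, 455, 456, 495, 509.
Count below 446: L = 17; count equal: E = 0; n = 21.
Percentile rank = 100·(17 + 0.5·0)/21 = 100·17/21 = 80.95.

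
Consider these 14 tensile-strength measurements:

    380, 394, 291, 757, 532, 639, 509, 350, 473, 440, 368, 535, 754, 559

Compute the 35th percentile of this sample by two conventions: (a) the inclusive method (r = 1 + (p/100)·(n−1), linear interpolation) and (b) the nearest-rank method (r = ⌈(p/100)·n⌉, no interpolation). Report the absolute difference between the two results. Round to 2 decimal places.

25.30

Sorted: 291, 350, 368, 380, 394, 440, 473, 509, 532, 535, 559, 639, 754, 757.
n = 14.
(a) r = 5.55; between ranks 5 (394) and 6 (440): 419.3.
(b) the nearest-rank method: rank 5 → 394.
|419.3 − 394| = 25.3.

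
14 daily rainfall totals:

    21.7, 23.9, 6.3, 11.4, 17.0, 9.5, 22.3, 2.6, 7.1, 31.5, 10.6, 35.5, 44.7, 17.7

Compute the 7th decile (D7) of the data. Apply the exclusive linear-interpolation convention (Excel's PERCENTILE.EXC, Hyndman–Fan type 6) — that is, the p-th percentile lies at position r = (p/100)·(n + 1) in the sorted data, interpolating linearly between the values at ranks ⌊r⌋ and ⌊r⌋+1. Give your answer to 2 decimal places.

23.10

Sorted: 2.6, 6.3, 7.1, 9.5, 10.6, 11.4, 17.0, 17.7, 21.7, 22.3, 23.9, 31.5, 35.5, 44.7.
n = 14.
r = (70/100)·(14 + 1) = 10.5.
Rank 10 is 22.3 and rank 11 is 23.9.
Interpolate: 22.3 + 0.5·(23.9 − 22.3) = 22.3 + 0.5·1.6 = 23.1.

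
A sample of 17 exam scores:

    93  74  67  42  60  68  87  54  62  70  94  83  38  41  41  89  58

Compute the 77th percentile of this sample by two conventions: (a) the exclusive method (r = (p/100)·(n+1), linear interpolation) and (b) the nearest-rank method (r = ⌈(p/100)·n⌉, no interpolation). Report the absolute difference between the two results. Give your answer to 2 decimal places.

Sorted: 38, 41, 41, 42, 54, 58, 60, 62, 67, 68, 70, 74, 83, 87, 89, 93, 94.
n = 17.
(a) r = 13.86; between ranks 13 (83) and 14 (87): 86.44.
(b) the nearest-rank method: rank 14 → 87.
|86.44 − 87| = 0.56.

0.56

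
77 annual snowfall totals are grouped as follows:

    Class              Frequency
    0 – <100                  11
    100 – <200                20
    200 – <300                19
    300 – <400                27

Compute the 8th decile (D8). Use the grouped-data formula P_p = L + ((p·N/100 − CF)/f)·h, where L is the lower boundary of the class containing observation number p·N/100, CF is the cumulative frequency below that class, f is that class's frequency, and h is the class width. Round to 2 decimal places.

342.96

N = 77; target position k = 80/100 · 77 = 61.6.
Cumulative frequencies: 11, 31, 50, 77.
Observation 61.6 falls in the class 300 – <400.
L = 300, CF = 50, f = 27, h = 100.
P80 = 300 + ((61.6 − 50)/27)·100 = 300 + 42.963 = 342.963.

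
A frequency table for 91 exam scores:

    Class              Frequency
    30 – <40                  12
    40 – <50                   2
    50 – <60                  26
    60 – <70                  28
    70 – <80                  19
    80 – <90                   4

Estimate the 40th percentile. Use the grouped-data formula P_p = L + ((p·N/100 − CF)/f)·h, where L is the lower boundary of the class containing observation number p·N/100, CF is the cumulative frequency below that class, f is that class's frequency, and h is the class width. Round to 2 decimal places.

58.62

N = 91; target position k = 40/100 · 91 = 36.4.
Cumulative frequencies: 12, 14, 40, 68, 87, 91.
Observation 36.4 falls in the class 50 – <60.
L = 50, CF = 14, f = 26, h = 10.
P40 = 50 + ((36.4 − 14)/26)·10 = 50 + 8.61538 = 58.6154.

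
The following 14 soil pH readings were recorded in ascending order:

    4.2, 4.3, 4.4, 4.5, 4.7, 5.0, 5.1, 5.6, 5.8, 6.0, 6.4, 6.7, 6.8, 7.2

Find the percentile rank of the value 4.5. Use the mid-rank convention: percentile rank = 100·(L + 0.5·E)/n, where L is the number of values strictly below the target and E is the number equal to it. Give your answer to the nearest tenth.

25.0

Count below 4.5: L = 3; count equal: E = 1; n = 14.
Percentile rank = 100·(3 + 0.5·1)/14 = 100·3.5/14 = 25.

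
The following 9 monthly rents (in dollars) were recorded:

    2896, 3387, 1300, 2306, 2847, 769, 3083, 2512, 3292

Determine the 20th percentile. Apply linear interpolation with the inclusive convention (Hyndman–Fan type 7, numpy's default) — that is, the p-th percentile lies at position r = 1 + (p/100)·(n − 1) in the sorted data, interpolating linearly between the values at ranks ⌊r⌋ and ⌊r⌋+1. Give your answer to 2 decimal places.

1903.60

Sorted: 769, 1300, 2306, 2512, 2847, 2896, 3083, 3292, 3387.
n = 9.
r = 1 + (20/100)·(9 − 1) = 1 + 1.6 = 2.6.
Rank 2 is 1300 and rank 3 is 2306.
Interpolate: 1300 + 0.6·(2306 − 1300) = 1300 + 0.6·1006 = 1903.6.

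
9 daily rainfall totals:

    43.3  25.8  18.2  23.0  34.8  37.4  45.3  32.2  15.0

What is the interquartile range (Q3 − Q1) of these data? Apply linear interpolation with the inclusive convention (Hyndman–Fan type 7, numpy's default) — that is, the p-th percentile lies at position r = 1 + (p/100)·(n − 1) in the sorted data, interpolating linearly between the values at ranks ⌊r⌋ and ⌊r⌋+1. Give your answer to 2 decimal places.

Sorted: 15.0, 18.2, 23.0, 25.8, 32.2, 34.8, 37.4, 43.3, 45.3.
n = 9.
P25: r = 3 (integer) → 23.
P75: r = 7 (integer) → 37.4.
Difference: 37.4 − 23 = 14.4.

14.40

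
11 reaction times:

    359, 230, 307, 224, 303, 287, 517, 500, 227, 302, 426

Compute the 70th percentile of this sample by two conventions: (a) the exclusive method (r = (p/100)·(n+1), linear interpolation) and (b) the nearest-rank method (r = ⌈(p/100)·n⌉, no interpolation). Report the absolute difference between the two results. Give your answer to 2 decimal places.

Sorted: 224, 227, 230, 287, 302, 303, 307, 359, 426, 500, 517.
n = 11.
(a) r = 8.4; between ranks 8 (359) and 9 (426): 385.8.
(b) the nearest-rank method: rank 8 → 359.
|385.8 − 359| = 26.8.

26.80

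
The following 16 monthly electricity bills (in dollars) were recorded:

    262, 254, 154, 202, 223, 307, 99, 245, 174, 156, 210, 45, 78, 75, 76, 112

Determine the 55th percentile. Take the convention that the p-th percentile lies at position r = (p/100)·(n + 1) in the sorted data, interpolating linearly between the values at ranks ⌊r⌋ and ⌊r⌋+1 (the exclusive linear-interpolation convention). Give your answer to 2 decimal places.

183.80

Sorted: 45, 75, 76, 78, 99, 112, 154, 156, 174, 202, 210, 223, 245, 254, 262, 307.
n = 16.
r = (55/100)·(16 + 1) = 9.35.
Rank 9 is 174 and rank 10 is 202.
Interpolate: 174 + 0.35·(202 − 174) = 174 + 0.35·28 = 183.8.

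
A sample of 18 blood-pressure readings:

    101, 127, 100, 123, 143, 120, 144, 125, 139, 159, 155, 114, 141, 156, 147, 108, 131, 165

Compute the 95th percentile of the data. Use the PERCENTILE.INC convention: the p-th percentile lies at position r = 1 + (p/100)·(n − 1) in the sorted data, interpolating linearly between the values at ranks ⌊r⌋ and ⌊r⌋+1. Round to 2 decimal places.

159.90

Sorted: 100, 101, 108, 114, 120, 123, 125, 127, 131, 139, 141, 143, 144, 147, 155, 156, 159, 165.
n = 18.
r = 1 + (95/100)·(18 − 1) = 1 + 16.15 = 17.15.
Rank 17 is 159 and rank 18 is 165.
Interpolate: 159 + 0.15·(165 − 159) = 159 + 0.15·6 = 159.9.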